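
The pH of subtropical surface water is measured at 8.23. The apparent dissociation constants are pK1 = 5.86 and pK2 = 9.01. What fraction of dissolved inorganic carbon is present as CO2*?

α₀ = 0.00365

α₀ = 1 / (1 + K1/[H⁺] + K1K2/[H⁺]²) = 1 / (1 + 10^+2.37 + 10^+1.59)
   = 1 / (1 + 234.42 + 38.905) = 1/274.33 = 0.003645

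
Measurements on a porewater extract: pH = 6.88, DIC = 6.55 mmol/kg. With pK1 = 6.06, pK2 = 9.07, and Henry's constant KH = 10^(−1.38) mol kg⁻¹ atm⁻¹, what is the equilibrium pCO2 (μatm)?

α₀ = 1 / (1 + K1/[H⁺] + K1K2/[H⁺]²) = 1 / (1 + 10^+0.82 + 10^-1.37)
   = 1 / (1 + 6.6069 + 0.042658) = 1/7.6496 = 0.1307
[CO2*] = α₀ × DIC = 0.1307 × 6.55 = 0.8563 mmol/kg
pCO2 = [CO2*]/KH = 8.563×10^-4 / 4.169×10^-2 = 2.05×10^4 μatm

pCO2 = 2.05×10^4 μatm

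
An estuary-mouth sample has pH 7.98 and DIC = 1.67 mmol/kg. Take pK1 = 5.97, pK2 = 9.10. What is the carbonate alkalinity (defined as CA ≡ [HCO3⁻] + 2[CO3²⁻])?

CA = 1.77 mmol/kg

CA = [HCO3⁻] + 2[CO3²⁻] = (α₁ + 2α₂)·DIC
At pH 7.98: [H⁺]/K1 = 10^-2.01 = 0.0097724, K2/[H⁺] = 10^-1.12 = 0.075858
α₁ = 1/(1 + 0.0097724 + 0.075858) = 1/1.0856 = 0.9211; α₂ = α₁·K2/[H⁺] = 0.06987
α₁ + 2α₂ = 1.0609
CA = 1.0609 × 1.67 = 1.77 mmol/kg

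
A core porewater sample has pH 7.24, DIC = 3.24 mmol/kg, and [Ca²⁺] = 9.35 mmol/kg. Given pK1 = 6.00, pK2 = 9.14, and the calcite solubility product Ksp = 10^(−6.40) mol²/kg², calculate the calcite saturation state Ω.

Ω = 0.895

α₂ = 1 / (1 + [H⁺]/K2 + [H⁺]²/(K1K2)) = 1 / (1 + 10^+1.90 + 10^+0.66)
   = 1 / (1 + 79.433 + 4.5709) = 1/85.004 = 0.01176
[CO3²⁻] = α₂ × DIC = 0.01176 × 3.24 = 0.03812 mmol/kg
Ksp = 10^(−6.40) = 3.981×10^-7
Ω = [Ca²⁺][CO3²⁻]/Ksp = (9.35×10^-3)(3.812×10^-5) / 3.981×10^-7 = 0.895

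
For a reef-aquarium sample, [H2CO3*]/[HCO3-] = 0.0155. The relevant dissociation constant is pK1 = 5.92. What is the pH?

pH = 7.73

From K1 = [H⁺][HCO3-]/[H2CO3*]:  pH = pK1 − log₁₀([H2CO3*]/[HCO3-])
log₁₀(0.0155) = -1.810
pH = 5.92 − (-1.810) = 7.73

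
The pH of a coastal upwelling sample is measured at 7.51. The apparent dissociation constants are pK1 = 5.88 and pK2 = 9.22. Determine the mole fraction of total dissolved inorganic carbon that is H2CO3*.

α₀ = 0.0225

α₀ = 1 / (1 + K1/[H⁺] + K1K2/[H⁺]²) = 1 / (1 + 10^+1.63 + 10^-0.08)
   = 1 / (1 + 42.658 + 0.83176) = 1/44.490 = 0.02248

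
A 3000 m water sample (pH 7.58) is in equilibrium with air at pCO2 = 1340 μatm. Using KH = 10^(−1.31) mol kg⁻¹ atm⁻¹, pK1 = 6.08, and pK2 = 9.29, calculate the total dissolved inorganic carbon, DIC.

DIC = 2.18 mmol/kg

[CO2*] = KH · pCO2 = 10^(−1.31) × 1340×10^-6 = 6.563×10^-5 mol/kg
α₀ = 1/(1 + K1/[H⁺] + K1K2/[H⁺]²) = 1/(1 + 10^+1.50 + 10^-0.21) = 0.03008
DIC = [CO2*]/α₀ = 6.563×10^-5 / 0.03008 = 2.18 mmol/kg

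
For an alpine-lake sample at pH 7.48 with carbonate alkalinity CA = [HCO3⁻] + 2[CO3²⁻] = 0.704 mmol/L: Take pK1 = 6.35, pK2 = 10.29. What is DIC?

CA = [HCO3⁻] + 2[CO3²⁻] = (α₁ + 2α₂)·DIC
At pH 7.48: [H⁺]/K1 = 10^-1.13 = 0.074131, K2/[H⁺] = 10^-2.81 = 0.0015488
α₁ = 1/(1 + 0.074131 + 0.0015488) = 1/1.0757 = 0.9296; α₂ = α₁·K2/[H⁺] = 0.001440
α₁ + 2α₂ = 0.9325
DIC = CA / (α₁ + 2α₂) = 0.704 / 0.9325 = 0.755 mmol/L

DIC = 0.755 mmol/L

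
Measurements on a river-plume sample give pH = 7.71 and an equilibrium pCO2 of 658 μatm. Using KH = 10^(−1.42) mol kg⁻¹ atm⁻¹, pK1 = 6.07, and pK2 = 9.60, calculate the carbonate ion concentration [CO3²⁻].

[CO3²⁻] = 14.1 μmol/kg

[CO2*] = KH · pCO2 = 10^(−1.42) × 658×10^-6 = 2.502×10^-5 mol/kg
α₀ = 1/(1 + K1/[H⁺] + K1K2/[H⁺]²) = 1/(1 + 10^+1.64 + 10^-0.25) = 0.02212
DIC = [CO2*]/α₀ = 2.502×10^-5 / 0.02212 = 1.131 mmol/kg
[CO3²⁻] = α₂·DIC; α₂ = 0.01244, so [CO3²⁻] = 0.01244 × 1.131 = 0.0141 mmol/kg = 14.1 μmol/kg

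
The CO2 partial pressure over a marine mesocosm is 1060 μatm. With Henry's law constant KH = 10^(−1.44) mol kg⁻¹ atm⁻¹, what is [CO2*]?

[CO2*] = 38.5 μmol/kg

KH = 10^(−1.44) = 3.631×10^-2 mol kg⁻¹ atm⁻¹
[CO2*] = KH · pCO2 = 3.631×10^-2 × 1060×10^-6 atm = 3.85×10^-5 mol/kg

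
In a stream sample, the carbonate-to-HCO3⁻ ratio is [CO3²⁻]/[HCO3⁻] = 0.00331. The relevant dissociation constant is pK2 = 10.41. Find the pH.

From K2 = [H⁺][CO3²⁻]/[HCO3⁻]:  pH = pK2 + log₁₀([CO3²⁻]/[HCO3⁻])
log₁₀(0.00331) = -2.480
pH = 10.41 + (-2.480) = 7.93

pH = 7.93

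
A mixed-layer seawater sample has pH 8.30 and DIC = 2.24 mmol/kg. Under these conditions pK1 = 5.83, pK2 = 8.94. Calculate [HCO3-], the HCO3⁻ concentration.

α₁ = 1 / (1 + [H⁺]/K1 + K2/[H⁺]) = 1 / (1 + 10^-2.47 + 10^-0.64)
   = 1 / (1 + 0.0033884 + 0.22909) = 1/1.2325 = 0.8114
[HCO3⁻] = α₁ × DIC = 0.8114 × 2.24 = 1.82 mmol/kg

[HCO3⁻] = 1.82 mmol/kg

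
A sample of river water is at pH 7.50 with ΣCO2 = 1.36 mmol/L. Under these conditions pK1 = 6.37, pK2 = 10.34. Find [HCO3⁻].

α₁ = 1 / (1 + [H⁺]/K1 + K2/[H⁺]) = 1 / (1 + 10^-1.13 + 10^-2.84)
   = 1 / (1 + 0.074131 + 0.0014454) = 1/1.0756 = 0.9297
[HCO3⁻] = α₁ × DIC = 0.9297 × 1.36 = 1.26 mmol/L

[HCO3⁻] = 1.26 mmol/L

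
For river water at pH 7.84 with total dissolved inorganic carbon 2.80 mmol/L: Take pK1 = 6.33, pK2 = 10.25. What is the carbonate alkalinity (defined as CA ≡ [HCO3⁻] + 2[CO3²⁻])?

CA = 2.73 mmol/L

CA = [HCO3⁻] + 2[CO3²⁻] = (α₁ + 2α₂)·DIC
At pH 7.84: [H⁺]/K1 = 10^-1.51 = 0.030903, K2/[H⁺] = 10^-2.41 = 0.0038905
α₁ = 1/(1 + 0.030903 + 0.0038905) = 1/1.0348 = 0.9664; α₂ = α₁·K2/[H⁺] = 0.003760
α₁ + 2α₂ = 0.9739
CA = 0.9739 × 2.80 = 2.73 mmol/L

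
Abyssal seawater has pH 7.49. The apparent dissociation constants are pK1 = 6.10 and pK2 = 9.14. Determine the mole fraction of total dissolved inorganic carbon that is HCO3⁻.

α₁ = 1 / (1 + [H⁺]/K1 + K2/[H⁺]) = 1 / (1 + 10^-1.39 + 10^-1.65)
   = 1 / (1 + 0.040738 + 0.022387) = 1/1.0631 = 0.9406

α₁ = 0.941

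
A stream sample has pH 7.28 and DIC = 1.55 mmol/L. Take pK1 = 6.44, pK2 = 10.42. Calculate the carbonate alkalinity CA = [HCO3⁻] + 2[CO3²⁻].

CA = 1.36 mmol/L

CA = [HCO3⁻] + 2[CO3²⁻] = (α₁ + 2α₂)·DIC
At pH 7.28: [H⁺]/K1 = 10^-0.84 = 0.14454, K2/[H⁺] = 10^-3.14 = 0.00072444
α₁ = 1/(1 + 0.14454 + 0.00072444) = 1/1.1453 = 0.8732; α₂ = α₁·K2/[H⁺] = 0.0006325
α₁ + 2α₂ = 0.8744
CA = 0.8744 × 1.55 = 1.36 mmol/L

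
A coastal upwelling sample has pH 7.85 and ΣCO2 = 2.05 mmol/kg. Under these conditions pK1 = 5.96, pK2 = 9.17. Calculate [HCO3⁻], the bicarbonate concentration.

[HCO3⁻] = 1.93 mmol/kg

α₁ = 1 / (1 + [H⁺]/K1 + K2/[H⁺]) = 1 / (1 + 10^-1.89 + 10^-1.32)
   = 1 / (1 + 0.012882 + 0.047863) = 1/1.0607 = 0.9427
[HCO3⁻] = α₁ × DIC = 0.9427 × 2.05 = 1.93 mmol/kg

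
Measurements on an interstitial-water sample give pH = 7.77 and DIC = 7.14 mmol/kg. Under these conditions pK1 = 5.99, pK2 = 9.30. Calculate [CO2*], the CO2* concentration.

[CO2*] = 0.113 mmol/kg

α₀ = 1 / (1 + K1/[H⁺] + K1K2/[H⁺]²) = 1 / (1 + 10^+1.78 + 10^+0.25)
   = 1 / (1 + 60.256 + 1.7783) = 1/63.034 = 0.01586
[CO2*] = α₀ × DIC = 0.01586 × 7.14 = 0.113 mmol/kg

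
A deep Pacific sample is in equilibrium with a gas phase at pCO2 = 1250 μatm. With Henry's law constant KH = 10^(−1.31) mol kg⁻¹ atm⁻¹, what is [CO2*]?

KH = 10^(−1.31) = 4.898×10^-2 mol kg⁻¹ atm⁻¹
[CO2*] = KH · pCO2 = 4.898×10^-2 × 1250×10^-6 atm = 6.12×10^-5 mol/kg

[CO2*] = 61.2 μmol/kg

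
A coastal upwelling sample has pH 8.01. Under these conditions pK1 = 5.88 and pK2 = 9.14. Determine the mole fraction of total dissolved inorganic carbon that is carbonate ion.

α₂ = 0.0685

α₂ = 1 / (1 + [H⁺]/K2 + [H⁺]²/(K1K2)) = 1 / (1 + 10^+1.13 + 10^-1.00)
   = 1 / (1 + 13.490 + 0.10000) = 1/14.590 = 0.06854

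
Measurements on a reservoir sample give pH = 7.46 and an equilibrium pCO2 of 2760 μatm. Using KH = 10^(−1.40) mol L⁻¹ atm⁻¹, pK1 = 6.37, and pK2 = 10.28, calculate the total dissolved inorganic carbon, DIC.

DIC = 1.46 mmol/L

[CO2*] = KH · pCO2 = 10^(−1.40) × 2760×10^-6 = 1.099×10^-4 mol/L
α₀ = 1/(1 + K1/[H⁺] + K1K2/[H⁺]²) = 1/(1 + 10^+1.09 + 10^-1.73) = 0.07507
DIC = [CO2*]/α₀ = 1.099×10^-4 / 0.07507 = 1.46 mmol/L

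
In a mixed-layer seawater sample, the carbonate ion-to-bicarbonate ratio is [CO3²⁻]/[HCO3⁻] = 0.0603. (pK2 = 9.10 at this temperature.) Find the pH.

From K2 = [H⁺][CO3²⁻]/[HCO3⁻]:  pH = pK2 + log₁₀([CO3²⁻]/[HCO3⁻])
log₁₀(0.0603) = -1.220
pH = 9.10 + (-1.220) = 7.88

pH = 7.88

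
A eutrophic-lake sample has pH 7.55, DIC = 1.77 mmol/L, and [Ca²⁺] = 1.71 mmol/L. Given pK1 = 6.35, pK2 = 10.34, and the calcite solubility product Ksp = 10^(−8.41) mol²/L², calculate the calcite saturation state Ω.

Ω = 1.19

α₂ = 1 / (1 + [H⁺]/K2 + [H⁺]²/(K1K2)) = 1 / (1 + 10^+2.79 + 10^+1.59)
   = 1 / (1 + 616.60 + 38.905) = 1/656.50 = 0.001523
[CO3²⁻] = α₂ × DIC = 0.001523 × 1.77 = 0.002696 mmol/L = 2.696 μmol/L
Ksp = 10^(−8.41) = 3.890×10^-9
Ω = [Ca²⁺][CO3²⁻]/Ksp = (1.71×10^-3)(2.696×10^-6) / 3.890×10^-9 = 1.19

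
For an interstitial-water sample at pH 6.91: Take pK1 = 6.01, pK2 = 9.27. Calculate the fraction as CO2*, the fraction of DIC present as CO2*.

α₀ = 1 / (1 + K1/[H⁺] + K1K2/[H⁺]²) = 1 / (1 + 10^+0.90 + 10^-1.46)
   = 1 / (1 + 7.9433 + 0.034674) = 1/8.9780 = 0.1114

α₀ = 0.111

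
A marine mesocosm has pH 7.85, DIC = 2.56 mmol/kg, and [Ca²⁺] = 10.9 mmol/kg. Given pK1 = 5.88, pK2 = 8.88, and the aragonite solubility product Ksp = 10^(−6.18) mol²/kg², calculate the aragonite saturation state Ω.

Ω = 3.57

α₂ = 1 / (1 + [H⁺]/K2 + [H⁺]²/(K1K2)) = 1 / (1 + 10^+1.03 + 10^-0.94)
   = 1 / (1 + 10.715 + 0.11482) = 1/11.830 = 0.08453
[CO3²⁻] = α₂ × DIC = 0.08453 × 2.56 = 0.2164 mmol/kg
Ksp = 10^(−6.18) = 6.607×10^-7
Ω = [Ca²⁺][CO3²⁻]/Ksp = (10.9×10^-3)(2.164×10^-4) / 6.607×10^-7 = 3.57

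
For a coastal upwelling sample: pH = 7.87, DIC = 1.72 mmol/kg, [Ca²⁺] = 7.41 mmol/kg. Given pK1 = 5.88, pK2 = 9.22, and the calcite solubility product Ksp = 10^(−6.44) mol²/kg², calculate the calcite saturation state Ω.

α₂ = 1 / (1 + [H⁺]/K2 + [H⁺]²/(K1K2)) = 1 / (1 + 10^+1.35 + 10^-0.64)
   = 1 / (1 + 22.387 + 0.22909) = 1/23.616 = 0.04234
[CO3²⁻] = α₂ × DIC = 0.04234 × 1.72 = 0.07283 mmol/kg
Ksp = 10^(−6.44) = 3.631×10^-7
Ω = [Ca²⁺][CO3²⁻]/Ksp = (7.41×10^-3)(7.283×10^-5) / 3.631×10^-7 = 1.49

Ω = 1.49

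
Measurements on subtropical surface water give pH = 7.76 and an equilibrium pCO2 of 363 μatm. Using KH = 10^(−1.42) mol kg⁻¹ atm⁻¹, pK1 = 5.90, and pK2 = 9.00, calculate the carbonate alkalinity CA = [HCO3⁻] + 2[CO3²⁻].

[CO2*] = KH · pCO2 = 10^(−1.42) × 363×10^-6 = 1.380×10^-5 mol/kg
α₀ = 1/(1 + K1/[H⁺] + K1K2/[H⁺]²) = 1/(1 + 10^+1.86 + 10^+0.62) = 0.01288
DIC = [CO2*]/α₀ = 1.380×10^-5 / 0.01288 = 1.071 mmol/kg
CA = (α₁ + 2α₂)·DIC = (0.9334 + 2×0.05371) × 1.071 = 1.11 mmol/kg

CA = 1.11 mmol/kg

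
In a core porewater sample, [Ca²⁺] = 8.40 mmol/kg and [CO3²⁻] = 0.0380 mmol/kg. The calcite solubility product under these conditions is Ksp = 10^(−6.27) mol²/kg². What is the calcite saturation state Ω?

Ksp = 10^(−6.27) = 5.370×10^-7
Ω = [Ca²⁺][CO3²⁻]/Ksp = (8.40×10^-3)(0.0380×10^-3) / 5.370×10^-7 = 0.594

Ω = 0.594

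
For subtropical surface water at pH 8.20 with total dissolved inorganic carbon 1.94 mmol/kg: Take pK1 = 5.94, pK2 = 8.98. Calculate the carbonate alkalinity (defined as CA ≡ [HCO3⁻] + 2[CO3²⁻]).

CA = 2.21 mmol/kg

CA = [HCO3⁻] + 2[CO3²⁻] = (α₁ + 2α₂)·DIC
At pH 8.20: [H⁺]/K1 = 10^-2.26 = 0.0054954, K2/[H⁺] = 10^-0.78 = 0.16596
α₁ = 1/(1 + 0.0054954 + 0.16596) = 1/1.1715 = 0.8536; α₂ = α₁·K2/[H⁺] = 0.1417
α₁ + 2α₂ = 1.1370
CA = 1.1370 × 1.94 = 2.21 mmol/kg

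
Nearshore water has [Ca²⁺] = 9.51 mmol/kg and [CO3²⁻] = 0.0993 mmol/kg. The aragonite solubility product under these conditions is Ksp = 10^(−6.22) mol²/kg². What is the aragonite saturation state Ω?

Ω = 1.57

Ksp = 10^(−6.22) = 6.026×10^-7
Ω = [Ca²⁺][CO3²⁻]/Ksp = (9.51×10^-3)(0.0993×10^-3) / 6.026×10^-7 = 1.57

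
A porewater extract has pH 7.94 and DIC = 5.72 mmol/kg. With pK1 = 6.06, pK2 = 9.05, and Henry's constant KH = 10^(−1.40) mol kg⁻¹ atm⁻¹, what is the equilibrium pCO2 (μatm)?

α₀ = 1 / (1 + K1/[H⁺] + K1K2/[H⁺]²) = 1 / (1 + 10^+1.88 + 10^+0.77)
   = 1 / (1 + 75.858 + 5.8884) = 1/82.746 = 0.01209
[CO2*] = α₀ × DIC = 0.01209 × 5.72 = 0.06913 mmol/kg
pCO2 = [CO2*]/KH = 6.913×10^-5 / 3.981×10^-2 = 1740 μatm

pCO2 = 1740 μatm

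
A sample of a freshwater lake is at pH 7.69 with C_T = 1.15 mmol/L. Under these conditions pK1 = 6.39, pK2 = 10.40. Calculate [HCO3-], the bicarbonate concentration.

[HCO3⁻] = 1.09 mmol/L

α₁ = 1 / (1 + [H⁺]/K1 + K2/[H⁺]) = 1 / (1 + 10^-1.30 + 10^-2.71)
   = 1 / (1 + 0.050119 + 0.0019498) = 1/1.0521 = 0.9505
[HCO3⁻] = α₁ × DIC = 0.9505 × 1.15 = 1.09 mmol/L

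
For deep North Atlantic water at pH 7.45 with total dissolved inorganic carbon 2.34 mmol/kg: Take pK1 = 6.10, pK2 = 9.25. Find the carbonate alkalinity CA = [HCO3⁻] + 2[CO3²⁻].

CA = [HCO3⁻] + 2[CO3²⁻] = (α₁ + 2α₂)·DIC
At pH 7.45: [H⁺]/K1 = 10^-1.35 = 0.044668, K2/[H⁺] = 10^-1.80 = 0.015849
α₁ = 1/(1 + 0.044668 + 0.015849) = 1/1.0605 = 0.9429; α₂ = α₁·K2/[H⁺] = 0.01494
α₁ + 2α₂ = 0.9728
CA = 0.9728 × 2.34 = 2.28 mmol/kg

CA = 2.28 mmol/kg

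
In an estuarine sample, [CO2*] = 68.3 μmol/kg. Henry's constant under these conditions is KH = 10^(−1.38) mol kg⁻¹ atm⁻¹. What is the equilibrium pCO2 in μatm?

KH = 10^(−1.38) = 4.169×10^-2 mol kg⁻¹ atm⁻¹
pCO2 = [CO2*]/KH = 68.3×10^-6 / 4.169×10^-2 = 1.64×10^-3 atm = 1640 μatm

pCO2 = 1640 μatm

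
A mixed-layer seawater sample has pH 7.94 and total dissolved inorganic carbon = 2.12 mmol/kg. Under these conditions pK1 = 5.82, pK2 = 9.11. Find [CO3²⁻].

[CO3²⁻] = 0.133 mmol/kg

α₂ = 1 / (1 + [H⁺]/K2 + [H⁺]²/(K1K2)) = 1 / (1 + 10^+1.17 + 10^-0.95)
   = 1 / (1 + 14.791 + 0.11220) = 1/15.903 = 0.06288
[CO3²⁻] = α₂ × DIC = 0.06288 × 2.12 = 0.133 mmol/kg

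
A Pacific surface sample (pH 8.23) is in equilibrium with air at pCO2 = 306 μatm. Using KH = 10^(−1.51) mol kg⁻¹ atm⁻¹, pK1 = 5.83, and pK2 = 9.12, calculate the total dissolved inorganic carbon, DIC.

DIC = 2.69 mmol/kg

[CO2*] = KH · pCO2 = 10^(−1.51) × 306×10^-6 = 9.456×10^-6 mol/kg
α₀ = 1/(1 + K1/[H⁺] + K1K2/[H⁺]²) = 1/(1 + 10^+2.40 + 10^+1.51) = 0.003514
DIC = [CO2*]/α₀ = 9.456×10^-6 / 0.003514 = 2.69 mmol/kg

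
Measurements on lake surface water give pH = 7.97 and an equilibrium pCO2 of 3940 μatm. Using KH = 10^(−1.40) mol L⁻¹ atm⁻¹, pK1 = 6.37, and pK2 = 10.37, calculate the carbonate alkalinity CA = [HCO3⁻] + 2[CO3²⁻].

[CO2*] = KH · pCO2 = 10^(−1.40) × 3940×10^-6 = 1.569×10^-4 mol/L
α₀ = 1/(1 + K1/[H⁺] + K1K2/[H⁺]²) = 1/(1 + 10^+1.60 + 10^-0.80) = 0.02441
DIC = [CO2*]/α₀ = 1.569×10^-4 / 0.02441 = 6.426 mmol/L
CA = (α₁ + 2α₂)·DIC = (0.9717 + 2×0.003868) × 6.426 = 6.29 mmol/L

CA = 6.29 mmol/L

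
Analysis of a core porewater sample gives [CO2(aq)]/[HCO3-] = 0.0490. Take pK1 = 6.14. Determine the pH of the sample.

From K1 = [H⁺][HCO3-]/[CO2(aq)]:  pH = pK1 − log₁₀([CO2(aq)]/[HCO3-])
log₁₀(0.0490) = -1.310
pH = 6.14 − (-1.310) = 7.45

pH = 7.45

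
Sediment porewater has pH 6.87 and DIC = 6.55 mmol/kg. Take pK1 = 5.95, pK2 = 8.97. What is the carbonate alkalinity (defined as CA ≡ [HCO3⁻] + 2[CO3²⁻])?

CA = 5.90 mmol/kg

CA = [HCO3⁻] + 2[CO3²⁻] = (α₁ + 2α₂)·DIC
At pH 6.87: [H⁺]/K1 = 10^-0.92 = 0.12023, K2/[H⁺] = 10^-2.10 = 0.0079433
α₁ = 1/(1 + 0.12023 + 0.0079433) = 1/1.1282 = 0.8864; α₂ = α₁·K2/[H⁺] = 0.007041
α₁ + 2α₂ = 0.9005
CA = 0.9005 × 6.55 = 5.90 mmol/kg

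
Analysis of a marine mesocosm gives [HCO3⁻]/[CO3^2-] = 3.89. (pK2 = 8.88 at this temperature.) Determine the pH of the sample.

pH = 8.29

From K2 = [H⁺][CO3^2-]/[HCO3⁻]:  pH = pK2 − log₁₀([HCO3⁻]/[CO3^2-])
log₁₀(3.89) = +0.590
pH = 8.88 − (+0.590) = 8.29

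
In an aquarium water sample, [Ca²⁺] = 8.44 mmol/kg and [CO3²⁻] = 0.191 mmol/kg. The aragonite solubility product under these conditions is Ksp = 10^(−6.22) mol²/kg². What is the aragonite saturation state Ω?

Ksp = 10^(−6.22) = 6.026×10^-7
Ω = [Ca²⁺][CO3²⁻]/Ksp = (8.44×10^-3)(0.191×10^-3) / 6.026×10^-7 = 2.68

Ω = 2.68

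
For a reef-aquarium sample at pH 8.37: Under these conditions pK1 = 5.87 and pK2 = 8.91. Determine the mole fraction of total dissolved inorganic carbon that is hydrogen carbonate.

α₁ = 1 / (1 + [H⁺]/K1 + K2/[H⁺]) = 1 / (1 + 10^-2.50 + 10^-0.54)
   = 1 / (1 + 0.0031623 + 0.28840) = 1/1.2916 = 0.7743

α₁ = 0.774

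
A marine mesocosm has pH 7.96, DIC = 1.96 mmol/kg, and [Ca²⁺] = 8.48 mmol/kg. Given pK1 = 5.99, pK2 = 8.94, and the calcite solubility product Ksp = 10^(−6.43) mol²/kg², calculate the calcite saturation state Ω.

α₂ = 1 / (1 + [H⁺]/K2 + [H⁺]²/(K1K2)) = 1 / (1 + 10^+0.98 + 10^-0.99)
   = 1 / (1 + 9.5499 + 0.10233) = 1/10.652 = 0.09388
[CO3²⁻] = α₂ × DIC = 0.09388 × 1.96 = 0.1840 mmol/kg
Ksp = 10^(−6.43) = 3.715×10^-7
Ω = [Ca²⁺][CO3²⁻]/Ksp = (8.48×10^-3)(1.840×10^-4) / 3.715×10^-7 = 4.20

Ω = 4.20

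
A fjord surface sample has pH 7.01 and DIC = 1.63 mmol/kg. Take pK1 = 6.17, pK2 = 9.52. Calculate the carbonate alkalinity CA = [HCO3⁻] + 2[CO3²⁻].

CA = [HCO3⁻] + 2[CO3²⁻] = (α₁ + 2α₂)·DIC
At pH 7.01: [H⁺]/K1 = 10^-0.84 = 0.14454, K2/[H⁺] = 10^-2.51 = 0.0030903
α₁ = 1/(1 + 0.14454 + 0.0030903) = 1/1.1476 = 0.8714; α₂ = α₁·K2/[H⁺] = 0.002693
α₁ + 2α₂ = 0.8767
CA = 0.8767 × 1.63 = 1.43 mmol/kg

CA = 1.43 mmol/kg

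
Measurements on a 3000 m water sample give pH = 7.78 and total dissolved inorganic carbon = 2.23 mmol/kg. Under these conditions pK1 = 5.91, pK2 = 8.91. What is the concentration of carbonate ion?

α₂ = 1 / (1 + [H⁺]/K2 + [H⁺]²/(K1K2)) = 1 / (1 + 10^+1.13 + 10^-0.74)
   = 1 / (1 + 13.490 + 0.18197) = 1/14.672 = 0.06816
[CO3²⁻] = α₂ × DIC = 0.06816 × 2.23 = 0.152 mmol/kg

[CO3²⁻] = 0.152 mmol/kg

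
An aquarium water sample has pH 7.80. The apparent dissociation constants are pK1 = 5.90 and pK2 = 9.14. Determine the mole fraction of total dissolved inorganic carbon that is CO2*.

α₀ = 0.0119

α₀ = 1 / (1 + K1/[H⁺] + K1K2/[H⁺]²) = 1 / (1 + 10^+1.90 + 10^+0.56)
   = 1 / (1 + 79.433 + 3.6308) = 1/84.064 = 0.01190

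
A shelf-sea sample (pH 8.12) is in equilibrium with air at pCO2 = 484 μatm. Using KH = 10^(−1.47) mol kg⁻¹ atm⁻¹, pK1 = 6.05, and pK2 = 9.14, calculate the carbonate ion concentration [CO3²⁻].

[CO2*] = KH · pCO2 = 10^(−1.47) × 484×10^-6 = 1.640×10^-5 mol/kg
α₀ = 1/(1 + K1/[H⁺] + K1K2/[H⁺]²) = 1/(1 + 10^+2.07 + 10^+1.05) = 0.007710
DIC = [CO2*]/α₀ = 1.640×10^-5 / 0.007710 = 2.127 mmol/kg
[CO3²⁻] = α₂·DIC; α₂ = 0.08650, so [CO3²⁻] = 0.08650 × 2.127 = 0.184 mmol/kg

[CO3²⁻] = 0.184 mmol/kg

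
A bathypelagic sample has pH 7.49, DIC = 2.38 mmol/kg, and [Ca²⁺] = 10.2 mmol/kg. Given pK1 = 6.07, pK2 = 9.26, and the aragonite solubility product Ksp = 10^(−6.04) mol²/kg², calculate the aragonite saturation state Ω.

Ω = 0.428

α₂ = 1 / (1 + [H⁺]/K2 + [H⁺]²/(K1K2)) = 1 / (1 + 10^+1.77 + 10^+0.35)
   = 1 / (1 + 58.884 + 2.2387) = 1/62.123 = 0.01610
[CO3²⁻] = α₂ × DIC = 0.01610 × 2.38 = 0.03831 mmol/kg
Ksp = 10^(−6.04) = 9.120×10^-7
Ω = [Ca²⁺][CO3²⁻]/Ksp = (10.2×10^-3)(3.831×10^-5) / 9.120×10^-7 = 0.428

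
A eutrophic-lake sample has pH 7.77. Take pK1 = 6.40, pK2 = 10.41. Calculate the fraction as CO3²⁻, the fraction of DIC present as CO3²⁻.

α₂ = 0.00219

α₂ = 1 / (1 + [H⁺]/K2 + [H⁺]²/(K1K2)) = 1 / (1 + 10^+2.64 + 10^+1.27)
   = 1 / (1 + 436.52 + 18.621) = 1/456.14 = 0.002192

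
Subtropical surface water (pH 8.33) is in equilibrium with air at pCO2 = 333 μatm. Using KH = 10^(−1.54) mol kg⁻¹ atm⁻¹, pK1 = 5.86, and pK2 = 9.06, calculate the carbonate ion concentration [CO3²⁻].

[CO2*] = KH · pCO2 = 10^(−1.54) × 333×10^-6 = 9.604×10^-6 mol/kg
α₀ = 1/(1 + K1/[H⁺] + K1K2/[H⁺]²) = 1/(1 + 10^+2.47 + 10^+1.74) = 0.002848
DIC = [CO2*]/α₀ = 9.604×10^-6 / 0.002848 = 3.372 mmol/kg
[CO3²⁻] = α₂·DIC; α₂ = 0.1565, so [CO3²⁻] = 0.1565 × 3.372 = 0.528 mmol/kg

[CO3²⁻] = 0.528 mmol/kg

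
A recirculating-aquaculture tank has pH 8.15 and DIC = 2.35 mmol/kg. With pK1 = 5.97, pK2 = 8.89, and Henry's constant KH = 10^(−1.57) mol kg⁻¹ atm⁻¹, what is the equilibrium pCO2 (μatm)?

pCO2 = 485 μatm

α₀ = 1 / (1 + K1/[H⁺] + K1K2/[H⁺]²) = 1 / (1 + 10^+2.18 + 10^+1.44)
   = 1 / (1 + 151.36 + 27.542) = 1/179.90 = 0.005559
[CO2*] = α₀ × DIC = 0.005559 × 2.35 = 0.01306 mmol/kg = 13.06 μmol/kg
pCO2 = [CO2*]/KH = 1.306×10^-5 / 2.692×10^-2 = 485 μatm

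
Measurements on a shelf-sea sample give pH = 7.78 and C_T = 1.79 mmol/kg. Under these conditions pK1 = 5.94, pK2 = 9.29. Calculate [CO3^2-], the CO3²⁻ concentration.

α₂ = 1 / (1 + [H⁺]/K2 + [H⁺]²/(K1K2)) = 1 / (1 + 10^+1.51 + 10^-0.33)
   = 1 / (1 + 32.359 + 0.46774) = 1/33.827 = 0.02956
[CO3²⁻] = α₂ × DIC = 0.02956 × 1.79 = 0.0529 mmol/kg

[CO3²⁻] = 0.0529 mmol/kg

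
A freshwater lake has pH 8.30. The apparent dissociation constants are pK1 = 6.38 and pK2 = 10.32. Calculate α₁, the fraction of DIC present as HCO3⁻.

α₁ = 0.979

α₁ = 1 / (1 + [H⁺]/K1 + K2/[H⁺]) = 1 / (1 + 10^-1.92 + 10^-2.02)
   = 1 / (1 + 0.012023 + 0.0095499) = 1/1.0216 = 0.9789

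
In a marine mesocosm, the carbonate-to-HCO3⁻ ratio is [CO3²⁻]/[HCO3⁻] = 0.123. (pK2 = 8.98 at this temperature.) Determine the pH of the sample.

pH = 8.07

From K2 = [H⁺][CO3²⁻]/[HCO3⁻]:  pH = pK2 + log₁₀([CO3²⁻]/[HCO3⁻])
log₁₀(0.123) = -0.910
pH = 8.98 + (-0.910) = 8.07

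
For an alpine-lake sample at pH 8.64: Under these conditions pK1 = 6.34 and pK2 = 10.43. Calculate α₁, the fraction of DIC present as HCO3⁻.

α₁ = 0.979

α₁ = 1 / (1 + [H⁺]/K1 + K2/[H⁺]) = 1 / (1 + 10^-2.30 + 10^-1.79)
   = 1 / (1 + 0.0050119 + 0.016218) = 1/1.0212 = 0.9792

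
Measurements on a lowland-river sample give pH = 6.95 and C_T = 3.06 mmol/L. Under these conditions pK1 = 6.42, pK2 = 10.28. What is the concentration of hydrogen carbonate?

α₁ = 1 / (1 + [H⁺]/K1 + K2/[H⁺]) = 1 / (1 + 10^-0.53 + 10^-3.33)
   = 1 / (1 + 0.29512 + 0.00046774) = 1/1.2956 = 0.7718
[HCO3⁻] = α₁ × DIC = 0.7718 × 3.06 = 2.36 mmol/L

[HCO3⁻] = 2.36 mmol/L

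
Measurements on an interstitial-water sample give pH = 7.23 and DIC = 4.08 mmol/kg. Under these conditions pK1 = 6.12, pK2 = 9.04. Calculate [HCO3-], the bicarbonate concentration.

[HCO3⁻] = 3.73 mmol/kg

α₁ = 1 / (1 + [H⁺]/K1 + K2/[H⁺]) = 1 / (1 + 10^-1.11 + 10^-1.81)
   = 1 / (1 + 0.077625 + 0.015488) = 1/1.0931 = 0.9148
[HCO3⁻] = α₁ × DIC = 0.9148 × 4.08 = 3.73 mmol/kg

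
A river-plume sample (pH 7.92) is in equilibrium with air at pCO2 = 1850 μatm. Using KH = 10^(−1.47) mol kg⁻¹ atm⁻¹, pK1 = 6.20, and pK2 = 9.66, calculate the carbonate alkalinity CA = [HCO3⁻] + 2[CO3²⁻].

[CO2*] = KH · pCO2 = 10^(−1.47) × 1850×10^-6 = 6.269×10^-5 mol/kg
α₀ = 1/(1 + K1/[H⁺] + K1K2/[H⁺]²) = 1/(1 + 10^+1.72 + 10^-0.02) = 0.01837
DIC = [CO2*]/α₀ = 6.269×10^-5 / 0.01837 = 3.412 mmol/kg
CA = (α₁ + 2α₂)·DIC = (0.9641 + 2×0.01754) × 3.412 = 3.41 mmol/kg

CA = 3.41 mmol/kg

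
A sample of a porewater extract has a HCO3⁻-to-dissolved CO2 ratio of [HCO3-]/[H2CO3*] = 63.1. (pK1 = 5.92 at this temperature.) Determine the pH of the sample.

pH = 7.72

From K1 = [H⁺][HCO3-]/[H2CO3*]:  pH = pK1 + log₁₀([HCO3-]/[H2CO3*])
log₁₀(63.1) = +1.800
pH = 5.92 + (+1.800) = 7.72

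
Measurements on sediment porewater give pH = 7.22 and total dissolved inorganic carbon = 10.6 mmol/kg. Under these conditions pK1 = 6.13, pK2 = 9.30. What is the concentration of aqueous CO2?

α₀ = 1 / (1 + K1/[H⁺] + K1K2/[H⁺]²) = 1 / (1 + 10^+1.09 + 10^-0.99)
   = 1 / (1 + 12.303 + 0.10233) = 1/13.405 = 0.07460
[CO2*] = α₀ × DIC = 0.07460 × 10.6 = 0.791 mmol/kg

[CO2*] = 0.791 mmol/kg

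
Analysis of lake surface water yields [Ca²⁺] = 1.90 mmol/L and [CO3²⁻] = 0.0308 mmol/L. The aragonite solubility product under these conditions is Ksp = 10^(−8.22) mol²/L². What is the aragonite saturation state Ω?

Ω = 9.71

Ksp = 10^(−8.22) = 6.026×10^-9
Ω = [Ca²⁺][CO3²⁻]/Ksp = (1.90×10^-3)(0.0308×10^-3) / 6.026×10^-9 = 9.71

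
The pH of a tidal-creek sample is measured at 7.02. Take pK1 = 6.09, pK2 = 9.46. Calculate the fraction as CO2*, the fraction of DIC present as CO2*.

α₀ = 0.105

α₀ = 1 / (1 + K1/[H⁺] + K1K2/[H⁺]²) = 1 / (1 + 10^+0.93 + 10^-1.51)
   = 1 / (1 + 8.5114 + 0.030903) = 1/9.5423 = 0.1048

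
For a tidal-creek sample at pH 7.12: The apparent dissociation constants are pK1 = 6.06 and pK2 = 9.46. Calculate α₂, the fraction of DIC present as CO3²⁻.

α₂ = 1 / (1 + [H⁺]/K2 + [H⁺]²/(K1K2)) = 1 / (1 + 10^+2.34 + 10^+1.28)
   = 1 / (1 + 218.78 + 19.055) = 1/238.83 = 0.004187

α₂ = 0.00419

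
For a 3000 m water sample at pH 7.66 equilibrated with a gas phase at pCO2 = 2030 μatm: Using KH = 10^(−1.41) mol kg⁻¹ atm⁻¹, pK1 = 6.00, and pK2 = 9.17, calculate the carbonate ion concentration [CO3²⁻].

[CO2*] = KH · pCO2 = 10^(−1.41) × 2030×10^-6 = 7.898×10^-5 mol/kg
α₀ = 1/(1 + K1/[H⁺] + K1K2/[H⁺]²) = 1/(1 + 10^+1.66 + 10^+0.15) = 0.02078
DIC = [CO2*]/α₀ = 7.898×10^-5 / 0.02078 = 3.800 mmol/kg
[CO3²⁻] = α₂·DIC; α₂ = 0.02935, so [CO3²⁻] = 0.02935 × 3.800 = 0.112 mmol/kg

[CO3²⁻] = 0.112 mmol/kg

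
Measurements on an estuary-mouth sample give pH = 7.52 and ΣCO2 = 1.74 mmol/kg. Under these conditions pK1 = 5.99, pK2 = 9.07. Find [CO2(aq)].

[CO2*] = 0.0485 mmol/kg

α₀ = 1 / (1 + K1/[H⁺] + K1K2/[H⁺]²) = 1 / (1 + 10^+1.53 + 10^-0.02)
   = 1 / (1 + 33.884 + 0.95499) = 1/35.839 = 0.02790
[CO2*] = α₀ × DIC = 0.02790 × 1.74 = 0.0485 mmol/kg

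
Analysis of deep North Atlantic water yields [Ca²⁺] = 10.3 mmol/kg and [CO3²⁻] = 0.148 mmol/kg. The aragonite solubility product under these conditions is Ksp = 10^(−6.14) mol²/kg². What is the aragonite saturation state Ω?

Ksp = 10^(−6.14) = 7.244×10^-7
Ω = [Ca²⁺][CO3²⁻]/Ksp = (10.3×10^-3)(0.148×10^-3) / 7.244×10^-7 = 2.10

Ω = 2.10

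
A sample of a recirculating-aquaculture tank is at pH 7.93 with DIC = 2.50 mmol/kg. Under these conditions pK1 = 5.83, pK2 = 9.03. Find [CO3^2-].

α₂ = 1 / (1 + [H⁺]/K2 + [H⁺]²/(K1K2)) = 1 / (1 + 10^+1.10 + 10^-1.00)
   = 1 / (1 + 12.589 + 0.10000) = 1/13.689 = 0.07305
[CO3²⁻] = α₂ × DIC = 0.07305 × 2.50 = 0.183 mmol/kg

[CO3²⁻] = 0.183 mmol/kg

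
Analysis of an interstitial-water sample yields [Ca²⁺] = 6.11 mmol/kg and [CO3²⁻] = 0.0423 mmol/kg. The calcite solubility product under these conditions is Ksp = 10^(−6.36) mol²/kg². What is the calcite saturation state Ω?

Ω = 0.592

Ksp = 10^(−6.36) = 4.365×10^-7
Ω = [Ca²⁺][CO3²⁻]/Ksp = (6.11×10^-3)(0.0423×10^-3) / 4.365×10^-7 = 0.592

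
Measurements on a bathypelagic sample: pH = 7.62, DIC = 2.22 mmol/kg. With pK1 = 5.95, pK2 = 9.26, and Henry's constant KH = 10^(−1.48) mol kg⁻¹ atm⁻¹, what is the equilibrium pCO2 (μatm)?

pCO2 = 1370 μatm

α₀ = 1 / (1 + K1/[H⁺] + K1K2/[H⁺]²) = 1 / (1 + 10^+1.67 + 10^+0.03)
   = 1 / (1 + 46.774 + 1.0715) = 1/48.845 = 0.02047
[CO2*] = α₀ × DIC = 0.02047 × 2.22 = 0.04545 mmol/kg
pCO2 = [CO2*]/KH = 4.545×10^-5 / 3.311×10^-2 = 1370 μatm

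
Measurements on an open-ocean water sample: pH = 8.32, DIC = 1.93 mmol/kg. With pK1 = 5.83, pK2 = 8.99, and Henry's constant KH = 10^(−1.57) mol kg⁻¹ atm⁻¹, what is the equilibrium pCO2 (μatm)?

α₀ = 1 / (1 + K1/[H⁺] + K1K2/[H⁺]²) = 1 / (1 + 10^+2.49 + 10^+1.82)
   = 1 / (1 + 309.03 + 66.069) = 1/376.10 = 0.002659
[CO2*] = α₀ × DIC = 0.002659 × 1.93 = 0.005132 mmol/kg = 5.132 μmol/kg
pCO2 = [CO2*]/KH = 5.132×10^-6 / 2.692×10^-2 = 191 μatm

pCO2 = 191 μatm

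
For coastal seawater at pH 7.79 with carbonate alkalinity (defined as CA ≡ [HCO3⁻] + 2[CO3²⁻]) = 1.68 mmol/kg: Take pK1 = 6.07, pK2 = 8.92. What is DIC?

CA = [HCO3⁻] + 2[CO3²⁻] = (α₁ + 2α₂)·DIC
At pH 7.79: [H⁺]/K1 = 10^-1.72 = 0.019055, K2/[H⁺] = 10^-1.13 = 0.074131
α₁ = 1/(1 + 0.019055 + 0.074131) = 1/1.0932 = 0.9148; α₂ = α₁·K2/[H⁺] = 0.06781
α₁ + 2α₂ = 1.0504
DIC = CA / (α₁ + 2α₂) = 1.68 / 1.0504 = 1.60 mmol/kg

DIC = 1.60 mmol/kg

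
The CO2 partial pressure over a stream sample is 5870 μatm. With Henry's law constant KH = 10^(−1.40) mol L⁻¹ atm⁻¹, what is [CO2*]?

[CO2*] = 234 μmol/L

KH = 10^(−1.40) = 3.981×10^-2 mol L⁻¹ atm⁻¹
[CO2*] = KH · pCO2 = 3.981×10^-2 × 5870×10^-6 atm = 2.34×10^-4 mol/L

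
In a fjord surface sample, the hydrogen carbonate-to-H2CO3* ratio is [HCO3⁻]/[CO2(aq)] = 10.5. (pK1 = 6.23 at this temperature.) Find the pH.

From K1 = [H⁺][HCO3⁻]/[CO2(aq)]:  pH = pK1 + log₁₀([HCO3⁻]/[CO2(aq)])
log₁₀(10.5) = +1.021
pH = 6.23 + (+1.021) = 7.25

pH = 7.25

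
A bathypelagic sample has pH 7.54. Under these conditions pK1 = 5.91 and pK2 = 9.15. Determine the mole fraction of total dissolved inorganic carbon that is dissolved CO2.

α₀ = 1 / (1 + K1/[H⁺] + K1K2/[H⁺]²) = 1 / (1 + 10^+1.63 + 10^+0.02)
   = 1 / (1 + 42.658 + 1.0471) = 1/44.705 = 0.02237

α₀ = 0.0224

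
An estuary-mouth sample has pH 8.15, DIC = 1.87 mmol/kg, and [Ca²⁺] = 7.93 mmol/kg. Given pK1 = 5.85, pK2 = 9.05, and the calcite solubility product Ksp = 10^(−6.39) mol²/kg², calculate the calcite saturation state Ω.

α₂ = 1 / (1 + [H⁺]/K2 + [H⁺]²/(K1K2)) = 1 / (1 + 10^+0.90 + 10^-1.40)
   = 1 / (1 + 7.9433 + 0.039811) = 1/8.9831 = 0.1113
[CO3²⁻] = α₂ × DIC = 0.1113 × 1.87 = 0.2082 mmol/kg
Ksp = 10^(−6.39) = 4.074×10^-7
Ω = [Ca²⁺][CO3²⁻]/Ksp = (7.93×10^-3)(2.082×10^-4) / 4.074×10^-7 = 4.05

Ω = 4.05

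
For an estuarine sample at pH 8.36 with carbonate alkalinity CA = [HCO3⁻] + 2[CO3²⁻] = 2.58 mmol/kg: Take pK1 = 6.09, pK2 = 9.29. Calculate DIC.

DIC = 2.35 mmol/kg

CA = [HCO3⁻] + 2[CO3²⁻] = (α₁ + 2α₂)·DIC
At pH 8.36: [H⁺]/K1 = 10^-2.27 = 0.0053703, K2/[H⁺] = 10^-0.93 = 0.11749
α₁ = 1/(1 + 0.0053703 + 0.11749) = 1/1.1229 = 0.8906; α₂ = α₁·K2/[H⁺] = 0.1046
α₁ + 2α₂ = 1.0999
DIC = CA / (α₁ + 2α₂) = 2.58 / 1.0999 = 2.35 mmol/kg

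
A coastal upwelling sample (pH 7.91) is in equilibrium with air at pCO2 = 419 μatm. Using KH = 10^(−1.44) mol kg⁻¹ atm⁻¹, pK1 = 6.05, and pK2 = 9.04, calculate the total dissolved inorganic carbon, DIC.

DIC = 1.20 mmol/kg

[CO2*] = KH · pCO2 = 10^(−1.44) × 419×10^-6 = 1.521×10^-5 mol/kg
α₀ = 1/(1 + K1/[H⁺] + K1K2/[H⁺]²) = 1/(1 + 10^+1.86 + 10^+0.73) = 0.01269
DIC = [CO2*]/α₀ = 1.521×10^-5 / 0.01269 = 1.20 mmol/kg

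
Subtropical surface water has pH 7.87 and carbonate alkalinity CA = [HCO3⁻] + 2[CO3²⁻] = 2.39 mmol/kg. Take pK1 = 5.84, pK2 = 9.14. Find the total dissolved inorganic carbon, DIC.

CA = [HCO3⁻] + 2[CO3²⁻] = (α₁ + 2α₂)·DIC
At pH 7.87: [H⁺]/K1 = 10^-2.03 = 0.0093325, K2/[H⁺] = 10^-1.27 = 0.053703
α₁ = 1/(1 + 0.0093325 + 0.053703) = 1/1.0630 = 0.9407; α₂ = α₁·K2/[H⁺] = 0.05052
α₁ + 2α₂ = 1.0417
DIC = CA / (α₁ + 2α₂) = 2.39 / 1.0417 = 2.29 mmol/kg

DIC = 2.29 mmol/kg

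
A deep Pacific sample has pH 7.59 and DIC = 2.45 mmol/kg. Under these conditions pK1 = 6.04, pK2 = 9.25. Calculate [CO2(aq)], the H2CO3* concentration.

[CO2*] = 0.0658 mmol/kg

α₀ = 1 / (1 + K1/[H⁺] + K1K2/[H⁺]²) = 1 / (1 + 10^+1.55 + 10^-0.11)
   = 1 / (1 + 35.481 + 0.77625) = 1/37.258 = 0.02684
[CO2*] = α₀ × DIC = 0.02684 × 2.45 = 0.0658 mmol/kg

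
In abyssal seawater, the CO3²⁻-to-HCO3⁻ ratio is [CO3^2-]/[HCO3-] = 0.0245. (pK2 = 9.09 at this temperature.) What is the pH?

pH = 7.48

From K2 = [H⁺][CO3^2-]/[HCO3-]:  pH = pK2 + log₁₀([CO3^2-]/[HCO3-])
log₁₀(0.0245) = -1.611
pH = 9.09 + (-1.611) = 7.48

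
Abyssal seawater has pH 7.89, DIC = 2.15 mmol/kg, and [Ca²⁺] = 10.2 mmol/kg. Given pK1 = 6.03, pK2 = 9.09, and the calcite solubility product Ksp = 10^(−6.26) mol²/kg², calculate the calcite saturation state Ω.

α₂ = 1 / (1 + [H⁺]/K2 + [H⁺]²/(K1K2)) = 1 / (1 + 10^+1.20 + 10^-0.66)
   = 1 / (1 + 15.849 + 0.21878) = 1/17.068 = 0.05859
[CO3²⁻] = α₂ × DIC = 0.05859 × 2.15 = 0.1260 mmol/kg
Ksp = 10^(−6.26) = 5.495×10^-7
Ω = [Ca²⁺][CO3²⁻]/Ksp = (10.2×10^-3)(1.260×10^-4) / 5.495×10^-7 = 2.34

Ω = 2.34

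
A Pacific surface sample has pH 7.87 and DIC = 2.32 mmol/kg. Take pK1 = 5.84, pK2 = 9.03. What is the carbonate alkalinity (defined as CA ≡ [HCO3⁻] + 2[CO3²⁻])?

CA = [HCO3⁻] + 2[CO3²⁻] = (α₁ + 2α₂)·DIC
At pH 7.87: [H⁺]/K1 = 10^-2.03 = 0.0093325, K2/[H⁺] = 10^-1.16 = 0.069183
α₁ = 1/(1 + 0.0093325 + 0.069183) = 1/1.0785 = 0.9272; α₂ = α₁·K2/[H⁺] = 0.06415
α₁ + 2α₂ = 1.0555
CA = 1.0555 × 2.32 = 2.45 mmol/kg

CA = 2.45 mmol/kg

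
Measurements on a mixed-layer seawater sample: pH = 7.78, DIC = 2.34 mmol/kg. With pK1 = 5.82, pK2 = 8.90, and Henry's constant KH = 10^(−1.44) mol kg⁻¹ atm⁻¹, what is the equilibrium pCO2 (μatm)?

α₀ = 1 / (1 + K1/[H⁺] + K1K2/[H⁺]²) = 1 / (1 + 10^+1.96 + 10^+0.84)
   = 1 / (1 + 91.201 + 6.9183) = 1/99.119 = 0.01009
[CO2*] = α₀ × DIC = 0.01009 × 2.34 = 0.02361 mmol/kg
pCO2 = [CO2*]/KH = 2.361×10^-5 / 3.631×10^-2 = 650 μatm

pCO2 = 650 μatm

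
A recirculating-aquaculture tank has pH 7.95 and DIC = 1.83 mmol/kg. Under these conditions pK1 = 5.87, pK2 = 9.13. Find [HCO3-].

α₁ = 1 / (1 + [H⁺]/K1 + K2/[H⁺]) = 1 / (1 + 10^-2.08 + 10^-1.18)
   = 1 / (1 + 0.0083176 + 0.066069) = 1/1.0744 = 0.9308
[HCO3⁻] = α₁ × DIC = 0.9308 × 1.83 = 1.70 mmol/kg

[HCO3⁻] = 1.70 mmol/kg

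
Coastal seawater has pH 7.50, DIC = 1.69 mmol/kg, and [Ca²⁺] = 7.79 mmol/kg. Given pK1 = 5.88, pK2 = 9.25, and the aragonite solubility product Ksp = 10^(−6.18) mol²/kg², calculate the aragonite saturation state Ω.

α₂ = 1 / (1 + [H⁺]/K2 + [H⁺]²/(K1K2)) = 1 / (1 + 10^+1.75 + 10^+0.13)
   = 1 / (1 + 56.234 + 1.3490) = 1/58.583 = 0.01707
[CO3²⁻] = α₂ × DIC = 0.01707 × 1.69 = 0.02885 mmol/kg
Ksp = 10^(−6.18) = 6.607×10^-7
Ω = [Ca²⁺][CO3²⁻]/Ksp = (7.79×10^-3)(2.885×10^-5) / 6.607×10^-7 = 0.340

Ω = 0.340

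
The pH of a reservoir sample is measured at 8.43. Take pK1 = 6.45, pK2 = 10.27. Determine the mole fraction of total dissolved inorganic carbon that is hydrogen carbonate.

α₁ = 0.976

α₁ = 1 / (1 + [H⁺]/K1 + K2/[H⁺]) = 1 / (1 + 10^-1.98 + 10^-1.84)
   = 1 / (1 + 0.010471 + 0.014454) = 1/1.0249 = 0.9757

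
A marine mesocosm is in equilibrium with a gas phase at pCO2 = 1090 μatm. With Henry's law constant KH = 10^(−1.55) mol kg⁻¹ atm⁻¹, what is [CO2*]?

[CO2*] = 30.7 μmol/kg

KH = 10^(−1.55) = 2.818×10^-2 mol kg⁻¹ atm⁻¹
[CO2*] = KH · pCO2 = 2.818×10^-2 × 1090×10^-6 atm = 3.07×10^-5 mol/kg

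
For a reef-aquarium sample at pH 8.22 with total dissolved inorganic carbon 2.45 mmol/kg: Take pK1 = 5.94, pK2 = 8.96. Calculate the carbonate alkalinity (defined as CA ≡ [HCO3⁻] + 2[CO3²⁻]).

CA = [HCO3⁻] + 2[CO3²⁻] = (α₁ + 2α₂)·DIC
At pH 8.22: [H⁺]/K1 = 10^-2.28 = 0.0052481, K2/[H⁺] = 10^-0.74 = 0.18197
α₁ = 1/(1 + 0.0052481 + 0.18197) = 1/1.1872 = 0.8423; α₂ = α₁·K2/[H⁺] = 0.1533
α₁ + 2α₂ = 1.1489
CA = 1.1489 × 2.45 = 2.81 mmol/kg

CA = 2.81 mmol/kg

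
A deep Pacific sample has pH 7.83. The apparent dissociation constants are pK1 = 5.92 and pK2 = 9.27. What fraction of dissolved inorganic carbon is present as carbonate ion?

α₂ = 1 / (1 + [H⁺]/K2 + [H⁺]²/(K1K2)) = 1 / (1 + 10^+1.44 + 10^-0.47)
   = 1 / (1 + 27.542 + 0.33884) = 1/28.881 = 0.03462

α₂ = 0.0346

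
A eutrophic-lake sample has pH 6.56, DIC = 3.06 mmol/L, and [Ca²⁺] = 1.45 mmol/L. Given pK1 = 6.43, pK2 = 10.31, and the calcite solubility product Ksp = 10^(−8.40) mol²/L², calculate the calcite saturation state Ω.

α₂ = 1 / (1 + [H⁺]/K2 + [H⁺]²/(K1K2)) = 1 / (1 + 10^+3.75 + 10^+3.62)
   = 1 / (1 + 5623.4 + 4168.7) = 1/9793.1 = 0.0001021
[CO3²⁻] = α₂ × DIC = 0.0001021 × 3.06 = 0.0003125 mmol/L = 0.3125 μmol/L
Ksp = 10^(−8.40) = 3.981×10^-9
Ω = [Ca²⁺][CO3²⁻]/Ksp = (1.45×10^-3)(3.125×10^-7) / 3.981×10^-9 = 0.114

Ω = 0.114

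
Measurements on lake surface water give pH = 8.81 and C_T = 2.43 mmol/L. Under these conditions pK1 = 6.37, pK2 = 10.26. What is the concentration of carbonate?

α₂ = 1 / (1 + [H⁺]/K2 + [H⁺]²/(K1K2)) = 1 / (1 + 10^+1.45 + 10^-0.99)
   = 1 / (1 + 28.184 + 0.10233) = 1/29.286 = 0.03415
[CO3²⁻] = α₂ × DIC = 0.03415 × 2.43 = 0.0830 mmol/L

[CO3²⁻] = 0.0830 mmol/L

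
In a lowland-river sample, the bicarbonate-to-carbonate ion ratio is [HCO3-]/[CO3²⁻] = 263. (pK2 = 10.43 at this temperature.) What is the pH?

pH = 8.01

From K2 = [H⁺][CO3²⁻]/[HCO3-]:  pH = pK2 − log₁₀([HCO3-]/[CO3²⁻])
log₁₀(263) = +2.420
pH = 10.43 − (+2.420) = 8.01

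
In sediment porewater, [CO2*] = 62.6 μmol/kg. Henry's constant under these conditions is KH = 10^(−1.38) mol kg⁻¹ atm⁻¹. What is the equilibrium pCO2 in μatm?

pCO2 = 1500 μatm

KH = 10^(−1.38) = 4.169×10^-2 mol kg⁻¹ atm⁻¹
pCO2 = [CO2*]/KH = 62.6×10^-6 / 4.169×10^-2 = 1.50×10^-3 atm = 1500 μatm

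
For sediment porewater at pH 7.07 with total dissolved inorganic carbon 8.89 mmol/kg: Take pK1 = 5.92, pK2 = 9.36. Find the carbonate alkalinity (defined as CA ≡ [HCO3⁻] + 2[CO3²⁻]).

CA = [HCO3⁻] + 2[CO3²⁻] = (α₁ + 2α₂)·DIC
At pH 7.07: [H⁺]/K1 = 10^-1.15 = 0.070795, K2/[H⁺] = 10^-2.29 = 0.0051286
α₁ = 1/(1 + 0.070795 + 0.0051286) = 1/1.0759 = 0.9294; α₂ = α₁·K2/[H⁺] = 0.004767
α₁ + 2α₂ = 0.9390
CA = 0.9390 × 8.89 = 8.35 mmol/kg

CA = 8.35 mmol/kg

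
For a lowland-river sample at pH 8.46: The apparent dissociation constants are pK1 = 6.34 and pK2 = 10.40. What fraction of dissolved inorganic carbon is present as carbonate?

α₂ = 0.0113

α₂ = 1 / (1 + [H⁺]/K2 + [H⁺]²/(K1K2)) = 1 / (1 + 10^+1.94 + 10^-0.18)
   = 1 / (1 + 87.096 + 0.66069) = 1/88.757 = 0.01127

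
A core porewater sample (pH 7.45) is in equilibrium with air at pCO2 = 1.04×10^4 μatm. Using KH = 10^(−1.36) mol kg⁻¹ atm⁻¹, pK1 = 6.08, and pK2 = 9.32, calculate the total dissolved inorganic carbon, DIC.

[CO2*] = KH · pCO2 = 10^(−1.36) × 1.04×10^4×10^-6 = 4.540×10^-4 mol/kg
α₀ = 1/(1 + K1/[H⁺] + K1K2/[H⁺]²) = 1/(1 + 10^+1.37 + 10^-0.50) = 0.04039
DIC = [CO2*]/α₀ = 4.540×10^-4 / 0.04039 = 11.2 mmol/kg

DIC = 11.2 mmol/kg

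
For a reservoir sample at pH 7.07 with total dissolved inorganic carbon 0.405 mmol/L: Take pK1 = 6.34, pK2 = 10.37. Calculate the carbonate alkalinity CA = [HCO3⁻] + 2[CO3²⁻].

CA = 0.342 mmol/L

CA = [HCO3⁻] + 2[CO3²⁻] = (α₁ + 2α₂)·DIC
At pH 7.07: [H⁺]/K1 = 10^-0.73 = 0.18621, K2/[H⁺] = 10^-3.30 = 0.00050119
α₁ = 1/(1 + 0.18621 + 0.00050119) = 1/1.1867 = 0.8427; α₂ = α₁·K2/[H⁺] = 0.0004223
α₁ + 2α₂ = 0.8435
CA = 0.8435 × 0.405 = 0.342 mmol/L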